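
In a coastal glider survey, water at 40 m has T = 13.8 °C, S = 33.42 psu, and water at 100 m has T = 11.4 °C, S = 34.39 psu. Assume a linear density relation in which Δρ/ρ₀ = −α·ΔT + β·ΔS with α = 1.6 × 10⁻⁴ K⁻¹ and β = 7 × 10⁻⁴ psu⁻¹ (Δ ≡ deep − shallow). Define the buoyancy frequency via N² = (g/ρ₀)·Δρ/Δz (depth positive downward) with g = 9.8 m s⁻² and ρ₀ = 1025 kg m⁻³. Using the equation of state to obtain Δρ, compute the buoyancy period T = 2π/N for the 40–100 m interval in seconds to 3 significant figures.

ΔT = -2.4 K, ΔS = +0.97 psu (deep − shallow).
Δρ/ρ₀ = −αΔT + βΔS = 3.84 × 10⁻⁴ + 6.79 × 10⁻⁴ = 1.063 × 10⁻³, so Δρ ≈ 1.090 kg m⁻³.
N² = (g/ρ₀)·Δρ/Δz = g·(Δρ/ρ₀)/Δz = 9.8 × 1.063 × 10⁻³ / 60 = 1.7362 × 10⁻⁴ s⁻².
N = √(1.7362 × 10⁻⁴) = 0.013176 rad s⁻¹ → T = 2π/N = 476.87 s ≈ 477 s.

477 s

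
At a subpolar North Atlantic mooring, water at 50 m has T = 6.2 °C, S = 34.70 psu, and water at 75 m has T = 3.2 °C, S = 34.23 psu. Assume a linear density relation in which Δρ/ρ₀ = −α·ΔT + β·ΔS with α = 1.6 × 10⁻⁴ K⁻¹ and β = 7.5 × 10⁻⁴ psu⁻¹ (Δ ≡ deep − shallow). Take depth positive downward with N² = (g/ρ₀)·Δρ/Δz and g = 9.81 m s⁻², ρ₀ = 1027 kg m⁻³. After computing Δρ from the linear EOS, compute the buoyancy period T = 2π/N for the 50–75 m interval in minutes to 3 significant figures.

14.8 min

ΔT = -3.0 K, ΔS = -0.47 psu (deep − shallow).
Δρ/ρ₀ = −αΔT + βΔS = 4.80 × 10⁻⁴ − 3.525 × 10⁻⁴ = 1.275 × 10⁻⁴, so Δρ ≈ 0.1309 kg m⁻³.
N² = (g/ρ₀)·Δρ/Δz = g·(Δρ/ρ₀)/Δz = 9.81 × 1.275 × 10⁻⁴ / 25 = 5.0031 × 10⁻⁵ s⁻².
N = √(5.0031 × 10⁻⁵) = 7.0733 × 10⁻³ rad s⁻¹ → T = 2π/N = 888.30 s = 14.805 min ≈ 14.8 min.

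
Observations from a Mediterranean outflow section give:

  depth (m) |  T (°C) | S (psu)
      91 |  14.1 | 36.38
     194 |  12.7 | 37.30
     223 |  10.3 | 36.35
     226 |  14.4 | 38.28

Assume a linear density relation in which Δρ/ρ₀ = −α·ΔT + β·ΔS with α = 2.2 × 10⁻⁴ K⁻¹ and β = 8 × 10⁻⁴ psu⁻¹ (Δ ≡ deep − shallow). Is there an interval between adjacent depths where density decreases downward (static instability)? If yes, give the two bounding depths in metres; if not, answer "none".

Evaluate Δρ/ρ₀ = −αΔT + βΔS across each adjacent pair:
  91–194 m: −αΔT+βΔS = −(2.2 × 10⁻⁴)(-1.4)+(8 × 10⁻⁴)(+0.92) = 1.0 × 10⁻³ → stable
  194–223 m: −αΔT+βΔS = −(2.2 × 10⁻⁴)(-2.4)+(8 × 10⁻⁴)(-0.95) = -2.3 × 10⁻⁴ → UNSTABLE
  223–226 m: −αΔT+βΔS = −(2.2 × 10⁻⁴)(+4.1)+(8 × 10⁻⁴)(+1.93) = 6.4 × 10⁻⁴ → stable
The 194–223 m interval has Δρ < 0: lighter water underlies denser water.

194–223 m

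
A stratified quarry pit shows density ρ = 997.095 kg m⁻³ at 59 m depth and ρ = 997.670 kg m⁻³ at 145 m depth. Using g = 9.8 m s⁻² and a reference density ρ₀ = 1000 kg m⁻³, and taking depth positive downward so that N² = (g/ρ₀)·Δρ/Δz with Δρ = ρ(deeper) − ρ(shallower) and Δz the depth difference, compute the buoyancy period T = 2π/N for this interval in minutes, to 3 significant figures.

Δρ = 997.670 − 997.095 = 0.575 kg m⁻³ over Δz = 145 − 59 = 86 m.
N² = (9.8/1000) × (0.575/86) = 6.5523 × 10⁻⁵ s⁻².
N = √(6.5523 × 10⁻⁵) = 8.0946 × 10⁻³ rad s⁻¹, so T = 2π/N = 776.22 s = 12.937 min ≈ 12.9 min.

12.9 min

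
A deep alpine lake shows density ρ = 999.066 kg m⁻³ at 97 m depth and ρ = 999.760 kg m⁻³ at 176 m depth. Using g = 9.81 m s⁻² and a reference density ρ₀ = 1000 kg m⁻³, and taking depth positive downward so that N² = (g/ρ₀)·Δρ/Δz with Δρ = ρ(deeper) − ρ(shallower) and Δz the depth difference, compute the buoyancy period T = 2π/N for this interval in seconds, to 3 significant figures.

677 s

Δρ = 999.760 − 999.066 = 0.694 kg m⁻³ over Δz = 176 − 97 = 79 m.
N² = (9.81/1000) × (0.694/79) = 8.6179 × 10⁻⁵ s⁻².
N = √(8.6179 × 10⁻⁵) = 9.2833 × 10⁻³ rad s⁻¹, so T = 2π/N = 676.83 s ≈ 677 s.
Since Δρ > 0 the layer is stably stratified.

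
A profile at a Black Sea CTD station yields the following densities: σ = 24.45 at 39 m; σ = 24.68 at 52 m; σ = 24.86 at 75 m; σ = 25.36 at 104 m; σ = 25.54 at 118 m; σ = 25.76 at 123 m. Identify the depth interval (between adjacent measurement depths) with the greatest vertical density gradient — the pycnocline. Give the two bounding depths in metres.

Compute the density gradient over each adjacent pair:
  39–52 m: Δρ/Δz = 0.23/13 = 0.018 kg m⁻⁴
  52–75 m: Δρ/Δz = 0.18/23 = 7.8 × 10⁻³ kg m⁻⁴
  75–104 m: Δρ/Δz = 0.50/29 = 0.017 kg m⁻⁴
  104–118 m: Δρ/Δz = 0.18/14 = 0.013 kg m⁻⁴
  118–123 m: Δρ/Δz = 0.22/5 = 0.044 kg m⁻⁴
The largest gradient is in the 118–123 m interval — the pycnocline.

118–123 m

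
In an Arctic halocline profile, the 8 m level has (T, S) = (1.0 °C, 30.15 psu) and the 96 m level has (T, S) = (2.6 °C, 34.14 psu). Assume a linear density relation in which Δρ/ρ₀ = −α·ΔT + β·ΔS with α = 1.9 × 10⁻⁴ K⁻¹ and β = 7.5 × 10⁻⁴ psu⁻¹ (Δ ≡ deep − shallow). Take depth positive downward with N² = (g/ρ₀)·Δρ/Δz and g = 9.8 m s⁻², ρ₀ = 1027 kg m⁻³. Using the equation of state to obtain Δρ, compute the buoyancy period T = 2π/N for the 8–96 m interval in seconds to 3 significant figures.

363 s

ΔT = +1.6 K, ΔS = +3.99 psu (deep − shallow).
Δρ/ρ₀ = −αΔT + βΔS = -3.04 × 10⁻⁴ + 2.9925 × 10⁻³ = 2.6885 × 10⁻³, so Δρ ≈ 2.761 kg m⁻³.
N² = (g/ρ₀)·Δρ/Δz = g·(Δρ/ρ₀)/Δz = 9.8 × 2.6885 × 10⁻³ / 88 = 2.9940 × 10⁻⁴ s⁻².
N = √(2.9940 × 10⁻⁴) = 0.017303 rad s⁻¹ → T = 2π/N = 363.13 s ≈ 363 s.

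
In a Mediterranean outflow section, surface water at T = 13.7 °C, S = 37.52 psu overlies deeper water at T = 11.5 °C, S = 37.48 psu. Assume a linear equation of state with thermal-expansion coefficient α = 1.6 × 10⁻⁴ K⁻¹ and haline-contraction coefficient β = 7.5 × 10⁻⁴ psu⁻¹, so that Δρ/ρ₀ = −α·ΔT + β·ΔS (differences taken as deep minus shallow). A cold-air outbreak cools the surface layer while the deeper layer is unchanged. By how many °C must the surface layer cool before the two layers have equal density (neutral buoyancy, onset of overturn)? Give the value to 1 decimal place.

2.0 °C

Neutral buoyancy requires Δρ = 0, i.e. −α(T_deep − T_surf′) + β(S_deep − S_surf) = 0.
T_surf′ = T_deep − (β/α)·ΔS = 11.5 − (7.5 × 10⁻⁴/1.6 × 10⁻⁴)·(-0.04) = 11.688 °C.
Cooling required: 13.7 − (11.688) = 2.012 °C.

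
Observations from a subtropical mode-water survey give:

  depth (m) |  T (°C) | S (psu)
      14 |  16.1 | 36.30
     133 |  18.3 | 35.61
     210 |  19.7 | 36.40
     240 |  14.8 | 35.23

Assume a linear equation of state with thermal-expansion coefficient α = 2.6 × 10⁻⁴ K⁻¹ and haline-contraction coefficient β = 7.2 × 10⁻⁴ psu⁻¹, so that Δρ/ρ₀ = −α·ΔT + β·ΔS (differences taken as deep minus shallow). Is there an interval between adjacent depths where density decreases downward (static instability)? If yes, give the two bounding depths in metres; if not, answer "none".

14–133 m

Evaluate Δρ/ρ₀ = −αΔT + βΔS across each adjacent pair:
  14–133 m: −αΔT+βΔS = −(2.6 × 10⁻⁴)(+2.2)+(7.2 × 10⁻⁴)(-0.69) = -1.1 × 10⁻³ → UNSTABLE
  133–210 m: −αΔT+βΔS = −(2.6 × 10⁻⁴)(+1.4)+(7.2 × 10⁻⁴)(+0.79) = 2.0 × 10⁻⁴ → stable
  210–240 m: −αΔT+βΔS = −(2.6 × 10⁻⁴)(-4.9)+(7.2 × 10⁻⁴)(-1.17) = 4.3 × 10⁻⁴ → stable
The 14–133 m interval has Δρ < 0: lighter water underlies denser water.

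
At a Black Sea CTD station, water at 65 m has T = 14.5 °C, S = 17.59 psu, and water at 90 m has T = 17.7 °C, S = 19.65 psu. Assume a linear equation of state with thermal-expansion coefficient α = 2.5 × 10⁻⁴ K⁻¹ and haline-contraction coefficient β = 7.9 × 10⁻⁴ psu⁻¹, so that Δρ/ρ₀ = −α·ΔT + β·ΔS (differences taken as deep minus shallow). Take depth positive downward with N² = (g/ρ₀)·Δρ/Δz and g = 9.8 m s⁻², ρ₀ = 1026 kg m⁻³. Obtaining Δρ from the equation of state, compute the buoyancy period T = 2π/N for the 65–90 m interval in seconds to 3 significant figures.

349 s

ΔT = +3.2 K, ΔS = +2.06 psu (deep − shallow).
Δρ/ρ₀ = −αΔT + βΔS = -8.00 × 10⁻⁴ + 1.6274 × 10⁻³ = 8.274 × 10⁻⁴, so Δρ ≈ 0.8489 kg m⁻³.
N² = (g/ρ₀)·Δρ/Δz = g·(Δρ/ρ₀)/Δz = 9.8 × 8.274 × 10⁻⁴ / 25 = 3.2434 × 10⁻⁴ s⁻².
N = √(3.2434 × 10⁻⁴) = 0.018009 rad s⁻¹ → T = 2π/N = 348.89 s ≈ 349 s.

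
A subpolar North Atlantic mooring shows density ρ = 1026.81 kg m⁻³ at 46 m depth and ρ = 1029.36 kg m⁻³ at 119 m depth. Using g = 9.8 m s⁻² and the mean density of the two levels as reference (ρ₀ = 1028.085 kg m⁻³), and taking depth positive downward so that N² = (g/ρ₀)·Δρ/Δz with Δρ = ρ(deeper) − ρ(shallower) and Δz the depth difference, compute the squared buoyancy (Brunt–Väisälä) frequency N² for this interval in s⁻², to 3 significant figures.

3.33 × 10⁻⁴ s⁻²

Δρ = 1029.36 − 1026.81 = 2.55 kg m⁻³ over Δz = 119 − 46 = 73 m.
N² = (9.8/1028.085) × (2.55/73) = 3.3298 × 10⁻⁴ s⁻² ≈ 3.33 × 10⁻⁴ s⁻².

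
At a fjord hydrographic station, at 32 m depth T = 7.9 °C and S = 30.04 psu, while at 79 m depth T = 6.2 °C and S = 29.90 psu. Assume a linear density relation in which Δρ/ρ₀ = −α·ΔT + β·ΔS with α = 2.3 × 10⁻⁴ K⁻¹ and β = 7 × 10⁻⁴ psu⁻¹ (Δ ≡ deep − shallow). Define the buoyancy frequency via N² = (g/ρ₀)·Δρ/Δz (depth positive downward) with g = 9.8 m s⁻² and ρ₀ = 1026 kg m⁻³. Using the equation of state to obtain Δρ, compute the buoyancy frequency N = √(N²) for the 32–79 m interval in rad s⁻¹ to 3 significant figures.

7.82 × 10⁻³ rad s⁻¹

ΔT = -1.7 K, ΔS = -0.14 psu (deep − shallow).
Δρ/ρ₀ = −αΔT + βΔS = 3.91 × 10⁻⁴ − 9.80 × 10⁻⁵ = 2.93 × 10⁻⁴, so Δρ ≈ 0.3006 kg m⁻³.
N² = (g/ρ₀)·Δρ/Δz = g·(Δρ/ρ₀)/Δz = 9.8 × 2.93 × 10⁻⁴ / 47 = 6.1094 × 10⁻⁵ s⁻².
N = √(6.1094 × 10⁻⁵) = 7.8163 × 10⁻³ rad s⁻¹ ≈ 7.82 × 10⁻³ rad s⁻¹.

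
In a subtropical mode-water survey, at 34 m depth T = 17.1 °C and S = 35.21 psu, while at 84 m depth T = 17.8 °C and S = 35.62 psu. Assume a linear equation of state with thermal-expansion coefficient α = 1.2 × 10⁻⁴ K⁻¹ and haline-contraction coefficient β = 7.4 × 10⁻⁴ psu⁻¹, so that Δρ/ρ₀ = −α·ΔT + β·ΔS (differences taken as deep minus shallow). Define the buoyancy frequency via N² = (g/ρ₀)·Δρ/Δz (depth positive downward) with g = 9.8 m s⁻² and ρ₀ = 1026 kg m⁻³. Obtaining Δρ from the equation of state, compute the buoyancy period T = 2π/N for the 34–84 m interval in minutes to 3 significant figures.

ΔT = +0.7 K, ΔS = +0.41 psu (deep − shallow).
Δρ/ρ₀ = −αΔT + βΔS = -8.40 × 10⁻⁵ + 3.034 × 10⁻⁴ = 2.194 × 10⁻⁴, so Δρ ≈ 0.2251 kg m⁻³.
N² = (g/ρ₀)·Δρ/Δz = g·(Δρ/ρ₀)/Δz = 9.8 × 2.194 × 10⁻⁴ / 50 = 4.3002 × 10⁻⁵ s⁻².
N = √(4.3002 × 10⁻⁵) = 6.5576 × 10⁻³ rad s⁻¹ → T = 2π/N = 958.15 s = 15.969 min ≈ 16.0 min.

16.0 min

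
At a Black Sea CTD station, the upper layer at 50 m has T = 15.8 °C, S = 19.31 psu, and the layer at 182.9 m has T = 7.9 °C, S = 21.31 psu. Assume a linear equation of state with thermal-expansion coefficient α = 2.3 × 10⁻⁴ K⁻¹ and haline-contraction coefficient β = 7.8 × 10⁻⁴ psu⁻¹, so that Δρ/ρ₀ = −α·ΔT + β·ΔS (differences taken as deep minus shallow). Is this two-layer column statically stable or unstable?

stable

ΔT = 7.9 − 15.8 = -7.9 K and ΔS = 21.31 − 19.31 = +2.00 psu (deep − shallow).
−αΔT = 1.817 × 10⁻³; βΔS = 1.56 × 10⁻³; sum Δρ/ρ₀ = 3.377 × 10⁻³.
Δρ/ρ₀ > 0, so Δρ > 0: deeper water is denser → statically stable.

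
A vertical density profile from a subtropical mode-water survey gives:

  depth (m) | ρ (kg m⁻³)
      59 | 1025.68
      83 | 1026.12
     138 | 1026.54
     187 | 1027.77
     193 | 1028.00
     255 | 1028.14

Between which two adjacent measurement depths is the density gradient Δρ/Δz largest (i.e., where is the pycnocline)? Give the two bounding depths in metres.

Compute the density gradient over each adjacent pair:
  59–83 m: Δρ/Δz = 0.44/24 = 0.018 kg m⁻⁴
  83–138 m: Δρ/Δz = 0.42/55 = 7.6 × 10⁻³ kg m⁻⁴
  138–187 m: Δρ/Δz = 1.23/49 = 0.025 kg m⁻⁴
  187–193 m: Δρ/Δz = 0.23/6 = 0.038 kg m⁻⁴
  193–255 m: Δρ/Δz = 0.14/62 = 2.3 × 10⁻³ kg m⁻⁴
The largest gradient is in the 187–193 m interval — the pycnocline.

187–193 m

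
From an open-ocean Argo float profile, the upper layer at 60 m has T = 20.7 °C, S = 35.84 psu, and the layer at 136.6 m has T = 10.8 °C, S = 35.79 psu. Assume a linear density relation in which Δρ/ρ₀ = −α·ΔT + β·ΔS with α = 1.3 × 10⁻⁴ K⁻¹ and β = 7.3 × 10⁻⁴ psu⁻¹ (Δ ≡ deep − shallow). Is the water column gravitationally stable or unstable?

ΔT = 10.8 − 20.7 = -9.9 K and ΔS = 35.79 − 35.84 = -0.05 psu (deep − shallow).
−αΔT = 1.287 × 10⁻³; βΔS = -3.65 × 10⁻⁵; sum Δρ/ρ₀ = 1.2505 × 10⁻³.
Δρ/ρ₀ > 0, so Δρ > 0: deeper water is denser → statically stable.

stable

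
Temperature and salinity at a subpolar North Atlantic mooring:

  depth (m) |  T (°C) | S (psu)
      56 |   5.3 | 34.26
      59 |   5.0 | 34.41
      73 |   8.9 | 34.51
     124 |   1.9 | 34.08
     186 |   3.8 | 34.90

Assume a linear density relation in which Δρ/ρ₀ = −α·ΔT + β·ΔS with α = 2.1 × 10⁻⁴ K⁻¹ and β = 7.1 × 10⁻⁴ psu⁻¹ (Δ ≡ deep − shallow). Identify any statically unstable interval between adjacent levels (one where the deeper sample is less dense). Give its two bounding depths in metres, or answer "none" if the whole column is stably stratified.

59–73 m

Evaluate Δρ/ρ₀ = −αΔT + βΔS across each adjacent pair:
  56–59 m: −αΔT+βΔS = −(2.1 × 10⁻⁴)(-0.3)+(7.1 × 10⁻⁴)(+0.15) = 1.7 × 10⁻⁴ → stable
  59–73 m: −αΔT+βΔS = −(2.1 × 10⁻⁴)(+3.9)+(7.1 × 10⁻⁴)(+0.10) = -7.5 × 10⁻⁴ → UNSTABLE
  73–124 m: −αΔT+βΔS = −(2.1 × 10⁻⁴)(-7.0)+(7.1 × 10⁻⁴)(-0.43) = 1.2 × 10⁻³ → stable
  124–186 m: −αΔT+βΔS = −(2.1 × 10⁻⁴)(+1.9)+(7.1 × 10⁻⁴)(+0.82) = 1.8 × 10⁻⁴ → stable
The 59–73 m interval has Δρ < 0: lighter water underlies denser water.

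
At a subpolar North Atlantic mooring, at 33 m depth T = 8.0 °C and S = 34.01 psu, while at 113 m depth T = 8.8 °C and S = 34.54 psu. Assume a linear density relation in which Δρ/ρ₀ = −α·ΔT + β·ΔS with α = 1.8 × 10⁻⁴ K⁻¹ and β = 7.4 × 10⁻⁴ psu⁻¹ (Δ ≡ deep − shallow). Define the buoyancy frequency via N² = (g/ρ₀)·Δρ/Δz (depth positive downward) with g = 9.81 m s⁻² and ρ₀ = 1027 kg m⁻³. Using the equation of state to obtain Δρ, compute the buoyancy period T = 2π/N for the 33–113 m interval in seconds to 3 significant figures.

ΔT = +0.8 K, ΔS = +0.53 psu (deep − shallow).
Δρ/ρ₀ = −αΔT + βΔS = -1.44 × 10⁻⁴ + 3.922 × 10⁻⁴ = 2.482 × 10⁻⁴, so Δρ ≈ 0.2549 kg m⁻³.
N² = (g/ρ₀)·Δρ/Δz = g·(Δρ/ρ₀)/Δz = 9.81 × 2.482 × 10⁻⁴ / 80 = 3.0436 × 10⁻⁵ s⁻².
N = √(3.0436 × 10⁻⁵) = 5.5169 × 10⁻³ rad s⁻¹ → T = 2π/N = 1.1389 × 10³ s ≈ 1.14 × 10³ s.

1.14 × 10³ s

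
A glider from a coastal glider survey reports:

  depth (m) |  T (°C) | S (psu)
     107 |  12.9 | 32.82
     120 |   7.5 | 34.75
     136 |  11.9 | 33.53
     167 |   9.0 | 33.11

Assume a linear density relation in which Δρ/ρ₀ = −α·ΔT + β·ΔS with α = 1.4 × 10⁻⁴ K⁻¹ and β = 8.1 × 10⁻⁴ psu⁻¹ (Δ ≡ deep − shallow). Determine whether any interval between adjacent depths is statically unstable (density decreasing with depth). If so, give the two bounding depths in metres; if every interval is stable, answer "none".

Evaluate Δρ/ρ₀ = −αΔT + βΔS across each adjacent pair:
  107–120 m: −αΔT+βΔS = −(1.4 × 10⁻⁴)(-5.4)+(8.1 × 10⁻⁴)(+1.93) = 2.3 × 10⁻³ → stable
  120–136 m: −αΔT+βΔS = −(1.4 × 10⁻⁴)(+4.4)+(8.1 × 10⁻⁴)(-1.22) = -1.6 × 10⁻³ → UNSTABLE
  136–167 m: −αΔT+βΔS = −(1.4 × 10⁻⁴)(-2.9)+(8.1 × 10⁻⁴)(-0.42) = 6.6 × 10⁻⁵ → stable
The 120–136 m interval has Δρ < 0: lighter water underlies denser water.

120–136 m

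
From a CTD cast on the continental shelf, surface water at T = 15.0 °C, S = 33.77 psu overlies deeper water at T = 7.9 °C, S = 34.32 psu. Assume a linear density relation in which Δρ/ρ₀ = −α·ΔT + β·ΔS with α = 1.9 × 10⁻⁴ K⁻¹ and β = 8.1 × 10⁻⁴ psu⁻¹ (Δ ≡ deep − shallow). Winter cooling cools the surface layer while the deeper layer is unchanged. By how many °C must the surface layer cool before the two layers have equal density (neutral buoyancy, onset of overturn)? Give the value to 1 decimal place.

9.4 °C

Neutral buoyancy requires Δρ = 0, i.e. −α(T_deep − T_surf′) + β(S_deep − S_surf) = 0.
T_surf′ = T_deep − (β/α)·ΔS = 7.9 − (8.1 × 10⁻⁴/1.9 × 10⁻⁴)·(+0.55) = 5.555 °C.
Cooling required: 15.0 − (5.555) = 9.445 °C.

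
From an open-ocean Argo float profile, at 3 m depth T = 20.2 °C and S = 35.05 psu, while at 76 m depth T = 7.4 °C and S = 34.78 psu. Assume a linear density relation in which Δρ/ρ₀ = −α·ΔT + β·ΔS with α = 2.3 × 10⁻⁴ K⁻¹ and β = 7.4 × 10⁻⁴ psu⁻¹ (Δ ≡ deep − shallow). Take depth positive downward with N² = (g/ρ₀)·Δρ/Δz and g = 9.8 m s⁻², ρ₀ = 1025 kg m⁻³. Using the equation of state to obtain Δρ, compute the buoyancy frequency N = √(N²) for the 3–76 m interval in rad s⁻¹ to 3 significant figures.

0.0192 rad s⁻¹

ΔT = -12.8 K, ΔS = -0.27 psu (deep − shallow).
Δρ/ρ₀ = −αΔT + βΔS = 2.944 × 10⁻³ − 1.998 × 10⁻⁴ = 2.7442 × 10⁻³, so Δρ ≈ 2.813 kg m⁻³.
N² = (g/ρ₀)·Δρ/Δz = g·(Δρ/ρ₀)/Δz = 9.8 × 2.7442 × 10⁻³ / 73 = 3.6840 × 10⁻⁴ s⁻².
N = √(3.6840 × 10⁻⁴) = 0.019194 rad s⁻¹ ≈ 0.0192 rad s⁻¹.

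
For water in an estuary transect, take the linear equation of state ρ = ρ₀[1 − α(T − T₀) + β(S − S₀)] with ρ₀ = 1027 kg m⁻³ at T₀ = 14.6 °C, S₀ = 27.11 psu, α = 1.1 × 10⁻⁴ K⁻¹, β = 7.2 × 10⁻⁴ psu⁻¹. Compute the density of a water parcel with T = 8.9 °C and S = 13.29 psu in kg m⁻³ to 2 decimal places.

T − T₀ = -5.7 K, S − S₀ = -13.82 psu.
Bracket = 1 − α·(-5.7) + β·(-13.82) = 1 + (-9.3234 × 10⁻³) = 0.9906766.
ρ = 1027 × 0.9906766 = 1017.42 kg m⁻³.

1017.42 kg m⁻³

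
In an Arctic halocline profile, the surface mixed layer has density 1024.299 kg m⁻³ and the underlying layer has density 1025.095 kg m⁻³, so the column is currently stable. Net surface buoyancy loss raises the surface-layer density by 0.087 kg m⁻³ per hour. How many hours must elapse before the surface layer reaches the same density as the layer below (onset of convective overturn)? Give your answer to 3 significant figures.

Density deficit of the surface layer: 1025.095 − 1024.299 = 0.796 kg m⁻³.
Required change = 0.796 / 0.087 = 9.15 hours.

9.15 hours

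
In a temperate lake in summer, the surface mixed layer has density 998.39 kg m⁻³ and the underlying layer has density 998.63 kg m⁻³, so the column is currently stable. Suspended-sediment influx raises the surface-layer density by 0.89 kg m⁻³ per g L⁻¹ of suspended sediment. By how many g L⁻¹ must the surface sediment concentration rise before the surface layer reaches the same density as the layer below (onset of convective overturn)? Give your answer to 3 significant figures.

0.270 g L⁻¹

Density deficit of the surface layer: 998.63 − 998.39 = 0.24 kg m⁻³.
Required change = 0.24 / 0.89 = 0.270 g L⁻¹.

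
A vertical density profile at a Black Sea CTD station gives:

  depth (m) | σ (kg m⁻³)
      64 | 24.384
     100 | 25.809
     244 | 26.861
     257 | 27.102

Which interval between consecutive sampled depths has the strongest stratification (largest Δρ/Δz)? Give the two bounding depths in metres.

Compute the density gradient over each adjacent pair:
  64–100 m: Δρ/Δz = 1.425/36 = 0.040 kg m⁻⁴
  100–244 m: Δρ/Δz = 1.052/144 = 7.3 × 10⁻³ kg m⁻⁴
  244–257 m: Δρ/Δz = 0.241/13 = 0.019 kg m⁻⁴
The largest gradient is in the 64–100 m interval — the pycnocline.

64–100 m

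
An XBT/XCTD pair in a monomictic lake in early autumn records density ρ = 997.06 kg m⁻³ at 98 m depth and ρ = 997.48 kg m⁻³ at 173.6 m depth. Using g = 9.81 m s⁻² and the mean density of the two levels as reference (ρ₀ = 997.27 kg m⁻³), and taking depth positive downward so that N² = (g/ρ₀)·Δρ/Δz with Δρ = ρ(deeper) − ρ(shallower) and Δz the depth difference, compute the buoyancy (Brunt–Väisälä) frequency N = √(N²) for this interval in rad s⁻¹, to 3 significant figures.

7.39 × 10⁻³ rad s⁻¹

Δρ = 997.48 − 997.06 = 0.42 kg m⁻³ over Δz = 173.6 − 98 = 75.6 m.
N² = (9.81/997.27) × (0.42/75.6) = 5.4649 × 10⁻⁵ s⁻².
N = √(5.4649 × 10⁻⁵) = 7.3925 × 10⁻³ rad s⁻¹ ≈ 7.39 × 10⁻³ rad s⁻¹.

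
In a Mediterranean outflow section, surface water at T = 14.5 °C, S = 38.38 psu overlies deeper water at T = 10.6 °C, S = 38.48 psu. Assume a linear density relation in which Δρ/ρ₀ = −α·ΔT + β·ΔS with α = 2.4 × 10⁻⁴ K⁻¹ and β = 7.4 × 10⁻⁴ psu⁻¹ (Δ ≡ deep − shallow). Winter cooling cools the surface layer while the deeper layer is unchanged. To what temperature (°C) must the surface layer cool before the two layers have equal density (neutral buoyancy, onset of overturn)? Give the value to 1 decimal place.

Neutral buoyancy requires Δρ = 0, i.e. −α(T_deep − T_surf′) + β(S_deep − S_surf) = 0.
T_surf′ = T_deep − (β/α)·ΔS = 10.6 − (7.4 × 10⁻⁴/2.4 × 10⁻⁴)·(+0.10) = 10.292 °C.
Cooling required: 14.5 − (10.292) = 4.208 °C.

10.3 °C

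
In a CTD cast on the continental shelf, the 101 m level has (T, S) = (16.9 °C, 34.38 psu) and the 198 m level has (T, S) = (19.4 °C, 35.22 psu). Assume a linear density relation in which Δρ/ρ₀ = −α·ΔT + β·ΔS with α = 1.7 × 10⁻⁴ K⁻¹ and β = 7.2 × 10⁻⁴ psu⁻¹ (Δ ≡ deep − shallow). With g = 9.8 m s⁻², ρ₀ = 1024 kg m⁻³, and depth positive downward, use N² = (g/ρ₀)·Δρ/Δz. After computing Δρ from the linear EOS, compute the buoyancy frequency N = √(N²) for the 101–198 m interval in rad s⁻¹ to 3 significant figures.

ΔT = +2.5 K, ΔS = +0.84 psu (deep − shallow).
Δρ/ρ₀ = −αΔT + βΔS = -4.25 × 10⁻⁴ + 6.048 × 10⁻⁴ = 1.798 × 10⁻⁴, so Δρ ≈ 0.1841 kg m⁻³.
N² = (g/ρ₀)·Δρ/Δz = g·(Δρ/ρ₀)/Δz = 9.8 × 1.798 × 10⁻⁴ / 97 = 1.8165 × 10⁻⁵ s⁻².
N = √(1.8165 × 10⁻⁵) = 4.2620 × 10⁻³ rad s⁻¹ ≈ 4.26 × 10⁻³ rad s⁻¹.

4.26 × 10⁻³ rad s⁻¹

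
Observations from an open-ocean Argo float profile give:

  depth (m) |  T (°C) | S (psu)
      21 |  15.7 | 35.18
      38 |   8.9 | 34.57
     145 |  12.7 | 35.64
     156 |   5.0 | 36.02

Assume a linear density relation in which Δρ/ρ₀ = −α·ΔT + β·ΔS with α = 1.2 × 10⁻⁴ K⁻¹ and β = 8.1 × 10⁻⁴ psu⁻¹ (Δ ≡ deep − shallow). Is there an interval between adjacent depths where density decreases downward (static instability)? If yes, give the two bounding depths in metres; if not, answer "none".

Evaluate Δρ/ρ₀ = −αΔT + βΔS across each adjacent pair:
  21–38 m: −αΔT+βΔS = −(1.2 × 10⁻⁴)(-6.8)+(8.1 × 10⁻⁴)(-0.61) = 3.2 × 10⁻⁴ → stable
  38–145 m: −αΔT+βΔS = −(1.2 × 10⁻⁴)(+3.8)+(8.1 × 10⁻⁴)(+1.07) = 4.1 × 10⁻⁴ → stable
  145–156 m: −αΔT+βΔS = −(1.2 × 10⁻⁴)(-7.7)+(8.1 × 10⁻⁴)(+0.38) = 1.2 × 10⁻³ → stable
Every interval has Δρ > 0: the column is stably stratified throughout.

none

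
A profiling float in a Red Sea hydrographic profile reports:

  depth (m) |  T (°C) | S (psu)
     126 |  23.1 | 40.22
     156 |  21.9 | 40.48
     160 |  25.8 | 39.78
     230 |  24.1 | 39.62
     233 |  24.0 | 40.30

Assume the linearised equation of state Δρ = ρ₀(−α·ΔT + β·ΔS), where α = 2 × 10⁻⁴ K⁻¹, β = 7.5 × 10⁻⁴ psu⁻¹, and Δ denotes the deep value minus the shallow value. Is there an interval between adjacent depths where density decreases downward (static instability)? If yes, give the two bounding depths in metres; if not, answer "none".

Evaluate Δρ/ρ₀ = −αΔT + βΔS across each adjacent pair:
  126–156 m: −αΔT+βΔS = −(2 × 10⁻⁴)(-1.2)+(7.5 × 10⁻⁴)(+0.26) = 4.4 × 10⁻⁴ → stable
  156–160 m: −αΔT+βΔS = −(2 × 10⁻⁴)(+3.9)+(7.5 × 10⁻⁴)(-0.70) = -1.3 × 10⁻³ → UNSTABLE
  160–230 m: −αΔT+βΔS = −(2 × 10⁻⁴)(-1.7)+(7.5 × 10⁻⁴)(-0.16) = 2.2 × 10⁻⁴ → stable
  230–233 m: −αΔT+βΔS = −(2 × 10⁻⁴)(-0.1)+(7.5 × 10⁻⁴)(+0.68) = 5.3 × 10⁻⁴ → stable
The 156–160 m interval has Δρ < 0: lighter water underlies denser water.

156–160 m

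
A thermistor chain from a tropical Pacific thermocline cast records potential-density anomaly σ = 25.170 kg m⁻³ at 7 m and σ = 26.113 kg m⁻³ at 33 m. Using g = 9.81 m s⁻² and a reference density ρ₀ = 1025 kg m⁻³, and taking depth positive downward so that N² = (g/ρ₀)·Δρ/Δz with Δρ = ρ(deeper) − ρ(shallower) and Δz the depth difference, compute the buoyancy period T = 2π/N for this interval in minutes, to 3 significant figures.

Δρ = 1026.113 − 1025.170 = 0.943 kg m⁻³ over Δz = 33 − 7 = 26 m.
N² = (9.81/1025) × (0.943/26) = 3.4712 × 10⁻⁴ s⁻².
N = √(3.4712 × 10⁻⁴) = 0.018631 rad s⁻¹, so T = 2π/N = 337.24 s = 5.6207 min ≈ 5.62 min.

5.62 min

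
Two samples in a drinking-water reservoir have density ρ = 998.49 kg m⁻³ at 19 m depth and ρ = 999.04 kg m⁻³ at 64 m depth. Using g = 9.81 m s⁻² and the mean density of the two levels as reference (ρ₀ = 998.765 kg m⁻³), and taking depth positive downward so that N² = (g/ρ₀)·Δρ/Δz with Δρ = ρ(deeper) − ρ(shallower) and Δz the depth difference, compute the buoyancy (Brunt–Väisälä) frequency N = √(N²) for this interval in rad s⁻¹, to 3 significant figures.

0.0110 rad s⁻¹

Δρ = 999.04 − 998.49 = 0.55 kg m⁻³ over Δz = 64 − 19 = 45 m.
N² = (9.81/998.765) × (0.55/45) = 1.2005 × 10⁻⁴ s⁻².
N = √(1.2005 × 10⁻⁴) = 0.010957 rad s⁻¹ ≈ 0.0110 rad s⁻¹.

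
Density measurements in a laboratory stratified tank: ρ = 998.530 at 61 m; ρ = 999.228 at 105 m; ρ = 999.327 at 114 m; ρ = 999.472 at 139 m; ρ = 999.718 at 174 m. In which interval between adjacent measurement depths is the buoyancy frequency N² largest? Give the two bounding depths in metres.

61–105 m

Compute the density gradient over each adjacent pair:
  61–105 m: Δρ/Δz = 0.698/44 = 0.016 kg m⁻⁴
  105–114 m: Δρ/Δz = 0.099/9 = 0.011 kg m⁻⁴
  114–139 m: Δρ/Δz = 0.145/25 = 5.8 × 10⁻³ kg m⁻⁴
  139–174 m: Δρ/Δz = 0.246/35 = 7.0 × 10⁻³ kg m⁻⁴
The largest gradient is in the 61–105 m interval — the pycnocline.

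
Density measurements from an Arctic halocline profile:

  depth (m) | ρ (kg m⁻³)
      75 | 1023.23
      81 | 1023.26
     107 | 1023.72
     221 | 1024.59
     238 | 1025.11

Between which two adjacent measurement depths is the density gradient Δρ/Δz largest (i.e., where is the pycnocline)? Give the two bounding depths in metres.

221–238 m

Compute the density gradient over each adjacent pair:
  75–81 m: Δρ/Δz = 0.03/6 = 5.0 × 10⁻³ kg m⁻⁴
  81–107 m: Δρ/Δz = 0.46/26 = 0.018 kg m⁻⁴
  107–221 m: Δρ/Δz = 0.87/114 = 7.6 × 10⁻³ kg m⁻⁴
  221–238 m: Δρ/Δz = 0.52/17 = 0.031 kg m⁻⁴
The largest gradient is in the 221–238 m interval — the pycnocline.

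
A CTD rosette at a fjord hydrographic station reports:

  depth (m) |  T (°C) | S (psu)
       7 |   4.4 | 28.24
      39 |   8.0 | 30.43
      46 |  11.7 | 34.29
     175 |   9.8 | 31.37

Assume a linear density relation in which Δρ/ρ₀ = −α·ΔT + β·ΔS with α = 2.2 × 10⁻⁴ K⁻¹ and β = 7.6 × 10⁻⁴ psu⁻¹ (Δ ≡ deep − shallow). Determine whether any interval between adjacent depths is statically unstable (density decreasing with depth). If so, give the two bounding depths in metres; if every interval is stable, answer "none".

46–175 m

Evaluate Δρ/ρ₀ = −αΔT + βΔS across each adjacent pair:
  7–39 m: −αΔT+βΔS = −(2.2 × 10⁻⁴)(+3.6)+(7.6 × 10⁻⁴)(+2.19) = 8.7 × 10⁻⁴ → stable
  39–46 m: −αΔT+βΔS = −(2.2 × 10⁻⁴)(+3.7)+(7.6 × 10⁻⁴)(+3.86) = 2.1 × 10⁻³ → stable
  46–175 m: −αΔT+βΔS = −(2.2 × 10⁻⁴)(-1.9)+(7.6 × 10⁻⁴)(-2.92) = -1.8 × 10⁻³ → UNSTABLE
The 46–175 m interval has Δρ < 0: lighter water underlies denser water.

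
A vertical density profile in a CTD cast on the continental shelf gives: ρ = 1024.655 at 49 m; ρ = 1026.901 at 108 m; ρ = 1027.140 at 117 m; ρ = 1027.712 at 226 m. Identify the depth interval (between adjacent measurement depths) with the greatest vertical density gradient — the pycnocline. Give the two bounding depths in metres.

Compute the density gradient over each adjacent pair:
  49–108 m: Δρ/Δz = 2.246/59 = 0.038 kg m⁻⁴
  108–117 m: Δρ/Δz = 0.239/9 = 0.027 kg m⁻⁴
  117–226 m: Δρ/Δz = 0.572/109 = 5.2 × 10⁻³ kg m⁻⁴
The largest gradient is in the 49–108 m interval — the pycnocline.

49–108 m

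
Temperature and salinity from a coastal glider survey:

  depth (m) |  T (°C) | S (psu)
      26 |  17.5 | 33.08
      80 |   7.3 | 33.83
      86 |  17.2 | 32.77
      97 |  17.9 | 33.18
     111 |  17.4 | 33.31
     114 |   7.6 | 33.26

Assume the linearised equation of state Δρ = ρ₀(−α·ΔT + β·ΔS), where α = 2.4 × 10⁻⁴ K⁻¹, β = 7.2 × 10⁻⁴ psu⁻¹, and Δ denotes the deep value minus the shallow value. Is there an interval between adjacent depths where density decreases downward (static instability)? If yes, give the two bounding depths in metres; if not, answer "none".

80–86 m

Evaluate Δρ/ρ₀ = −αΔT + βΔS across each adjacent pair:
  26–80 m: −αΔT+βΔS = −(2.4 × 10⁻⁴)(-10.2)+(7.2 × 10⁻⁴)(+0.75) = 3.0 × 10⁻³ → stable
  80–86 m: −αΔT+βΔS = −(2.4 × 10⁻⁴)(+9.9)+(7.2 × 10⁻⁴)(-1.06) = -3.1 × 10⁻³ → UNSTABLE
  86–97 m: −αΔT+βΔS = −(2.4 × 10⁻⁴)(+0.7)+(7.2 × 10⁻⁴)(+0.41) = 1.3 × 10⁻⁴ → stable
  97–111 m: −αΔT+βΔS = −(2.4 × 10⁻⁴)(-0.5)+(7.2 × 10⁻⁴)(+0.13) = 2.1 × 10⁻⁴ → stable
  111–114 m: −αΔT+βΔS = −(2.4 × 10⁻⁴)(-9.8)+(7.2 × 10⁻⁴)(-0.05) = 2.3 × 10⁻³ → stable
The 80–86 m interval has Δρ < 0: lighter water underlies denser water.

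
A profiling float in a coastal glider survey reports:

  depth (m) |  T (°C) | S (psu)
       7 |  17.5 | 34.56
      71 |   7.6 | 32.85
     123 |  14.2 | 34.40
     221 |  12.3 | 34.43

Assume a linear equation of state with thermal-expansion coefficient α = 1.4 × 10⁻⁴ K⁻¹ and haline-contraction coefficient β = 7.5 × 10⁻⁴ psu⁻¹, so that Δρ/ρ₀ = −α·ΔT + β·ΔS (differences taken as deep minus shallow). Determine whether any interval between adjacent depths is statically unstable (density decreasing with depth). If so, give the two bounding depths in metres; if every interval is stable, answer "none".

Evaluate Δρ/ρ₀ = −αΔT + βΔS across each adjacent pair:
  7–71 m: −αΔT+βΔS = −(1.4 × 10⁻⁴)(-9.9)+(7.5 × 10⁻⁴)(-1.71) = 1.0 × 10⁻⁴ → stable
  71–123 m: −αΔT+βΔS = −(1.4 × 10⁻⁴)(+6.6)+(7.5 × 10⁻⁴)(+1.55) = 2.4 × 10⁻⁴ → stable
  123–221 m: −αΔT+βΔS = −(1.4 × 10⁻⁴)(-1.9)+(7.5 × 10⁻⁴)(+0.03) = 2.9 × 10⁻⁴ → stable
Every interval has Δρ > 0: the column is stably stratified throughout.

none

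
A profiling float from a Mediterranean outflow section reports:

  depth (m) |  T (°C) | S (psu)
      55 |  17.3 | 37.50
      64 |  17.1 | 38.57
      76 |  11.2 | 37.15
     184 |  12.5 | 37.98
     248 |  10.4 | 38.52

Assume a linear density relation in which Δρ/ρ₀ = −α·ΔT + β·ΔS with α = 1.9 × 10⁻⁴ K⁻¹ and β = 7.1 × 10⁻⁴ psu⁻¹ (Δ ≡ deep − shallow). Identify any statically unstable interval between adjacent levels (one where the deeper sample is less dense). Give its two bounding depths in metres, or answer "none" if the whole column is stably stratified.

none

Evaluate Δρ/ρ₀ = −αΔT + βΔS across each adjacent pair:
  55–64 m: −αΔT+βΔS = −(1.9 × 10⁻⁴)(-0.2)+(7.1 × 10⁻⁴)(+1.07) = 8.0 × 10⁻⁴ → stable
  64–76 m: −αΔT+βΔS = −(1.9 × 10⁻⁴)(-5.9)+(7.1 × 10⁻⁴)(-1.42) = 1.1 × 10⁻⁴ → stable
  76–184 m: −αΔT+βΔS = −(1.9 × 10⁻⁴)(+1.3)+(7.1 × 10⁻⁴)(+0.83) = 3.4 × 10⁻⁴ → stable
  184–248 m: −αΔT+βΔS = −(1.9 × 10⁻⁴)(-2.1)+(7.1 × 10⁻⁴)(+0.54) = 7.8 × 10⁻⁴ → stable
Every interval has Δρ > 0: the column is stably stratified throughout.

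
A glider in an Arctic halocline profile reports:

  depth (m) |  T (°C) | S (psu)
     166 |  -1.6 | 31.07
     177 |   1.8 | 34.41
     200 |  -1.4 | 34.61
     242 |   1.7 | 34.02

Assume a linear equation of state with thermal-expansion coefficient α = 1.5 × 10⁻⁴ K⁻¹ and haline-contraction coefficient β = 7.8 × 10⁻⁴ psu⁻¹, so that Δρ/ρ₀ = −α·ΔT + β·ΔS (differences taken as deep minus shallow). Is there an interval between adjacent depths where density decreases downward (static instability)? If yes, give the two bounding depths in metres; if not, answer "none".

Evaluate Δρ/ρ₀ = −αΔT + βΔS across each adjacent pair:
  166–177 m: −αΔT+βΔS = −(1.5 × 10⁻⁴)(+3.4)+(7.8 × 10⁻⁴)(+3.34) = 2.1 × 10⁻³ → stable
  177–200 m: −αΔT+βΔS = −(1.5 × 10⁻⁴)(-3.2)+(7.8 × 10⁻⁴)(+0.20) = 6.4 × 10⁻⁴ → stable
  200–242 m: −αΔT+βΔS = −(1.5 × 10⁻⁴)(+3.1)+(7.8 × 10⁻⁴)(-0.59) = -9.3 × 10⁻⁴ → UNSTABLE
The 200–242 m interval has Δρ < 0: lighter water underlies denser water.

200–242 m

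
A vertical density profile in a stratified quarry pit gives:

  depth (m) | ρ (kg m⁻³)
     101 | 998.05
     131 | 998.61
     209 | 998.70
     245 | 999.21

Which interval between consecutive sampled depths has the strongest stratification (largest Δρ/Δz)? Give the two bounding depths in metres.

101–131 m

Compute the density gradient over each adjacent pair:
  101–131 m: Δρ/Δz = 0.56/30 = 0.019 kg m⁻⁴
  131–209 m: Δρ/Δz = 0.09/78 = 1.2 × 10⁻³ kg m⁻⁴
  209–245 m: Δρ/Δz = 0.51/36 = 0.014 kg m⁻⁴
The largest gradient is in the 101–131 m interval — the pycnocline.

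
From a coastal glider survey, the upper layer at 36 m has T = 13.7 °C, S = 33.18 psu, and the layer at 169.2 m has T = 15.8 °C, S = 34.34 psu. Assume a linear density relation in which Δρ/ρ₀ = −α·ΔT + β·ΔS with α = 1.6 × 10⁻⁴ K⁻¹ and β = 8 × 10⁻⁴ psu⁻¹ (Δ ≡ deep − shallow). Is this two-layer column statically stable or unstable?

ΔT = 15.8 − 13.7 = +2.1 K and ΔS = 34.34 − 33.18 = +1.16 psu (deep − shallow).
−αΔT = -3.36 × 10⁻⁴; βΔS = 9.28 × 10⁻⁴; sum Δρ/ρ₀ = 5.92 × 10⁻⁴.
Δρ/ρ₀ > 0, so Δρ > 0: deeper water is denser → statically stable.

stable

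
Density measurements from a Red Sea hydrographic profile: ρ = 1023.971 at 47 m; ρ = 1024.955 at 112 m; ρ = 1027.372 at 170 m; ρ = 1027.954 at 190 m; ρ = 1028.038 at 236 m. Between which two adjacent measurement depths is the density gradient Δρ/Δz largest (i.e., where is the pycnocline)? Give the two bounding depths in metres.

Compute the density gradient over each adjacent pair:
  47–112 m: Δρ/Δz = 0.984/65 = 0.015 kg m⁻⁴
  112–170 m: Δρ/Δz = 2.417/58 = 0.042 kg m⁻⁴
  170–190 m: Δρ/Δz = 0.582/20 = 0.029 kg m⁻⁴
  190–236 m: Δρ/Δz = 0.084/46 = 1.8 × 10⁻³ kg m⁻⁴
The largest gradient is in the 112–170 m interval — the pycnocline.

112–170 m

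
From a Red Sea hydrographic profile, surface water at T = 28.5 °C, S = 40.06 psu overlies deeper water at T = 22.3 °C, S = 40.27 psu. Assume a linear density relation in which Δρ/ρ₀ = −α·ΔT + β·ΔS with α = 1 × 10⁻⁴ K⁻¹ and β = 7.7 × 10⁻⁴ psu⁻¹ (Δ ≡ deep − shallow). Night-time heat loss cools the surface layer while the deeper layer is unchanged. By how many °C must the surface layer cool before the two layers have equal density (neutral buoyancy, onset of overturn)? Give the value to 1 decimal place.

7.8 °C

Neutral buoyancy requires Δρ = 0, i.e. −α(T_deep − T_surf′) + β(S_deep − S_surf) = 0.
T_surf′ = T_deep − (β/α)·ΔS = 22.3 − (7.7 × 10⁻⁴/1 × 10⁻⁴)·(+0.21) = 20.683 °C.
Cooling required: 28.5 − (20.683) = 7.817 °C.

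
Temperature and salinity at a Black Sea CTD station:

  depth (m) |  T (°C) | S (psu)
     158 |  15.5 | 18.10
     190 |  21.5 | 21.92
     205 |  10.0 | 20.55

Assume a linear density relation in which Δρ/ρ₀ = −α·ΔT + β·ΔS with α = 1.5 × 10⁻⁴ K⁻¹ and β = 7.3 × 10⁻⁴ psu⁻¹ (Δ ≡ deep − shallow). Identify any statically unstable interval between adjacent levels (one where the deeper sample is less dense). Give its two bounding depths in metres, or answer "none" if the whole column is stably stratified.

Evaluate Δρ/ρ₀ = −αΔT + βΔS across each adjacent pair:
  158–190 m: −αΔT+βΔS = −(1.5 × 10⁻⁴)(+6.0)+(7.3 × 10⁻⁴)(+3.82) = 1.9 × 10⁻³ → stable
  190–205 m: −αΔT+βΔS = −(1.5 × 10⁻⁴)(-11.5)+(7.3 × 10⁻⁴)(-1.37) = 7.2 × 10⁻⁴ → stable
Every interval has Δρ > 0: the column is stably stratified throughout.

none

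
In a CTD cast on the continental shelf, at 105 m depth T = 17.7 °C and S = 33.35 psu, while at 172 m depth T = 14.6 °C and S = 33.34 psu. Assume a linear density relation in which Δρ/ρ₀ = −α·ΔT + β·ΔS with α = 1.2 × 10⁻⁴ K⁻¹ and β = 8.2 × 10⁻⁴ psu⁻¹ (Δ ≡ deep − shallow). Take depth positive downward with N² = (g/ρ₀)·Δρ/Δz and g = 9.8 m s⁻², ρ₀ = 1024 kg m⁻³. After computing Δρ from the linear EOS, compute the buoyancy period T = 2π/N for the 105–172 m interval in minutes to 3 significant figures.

14.4 min

ΔT = -3.1 K, ΔS = -0.01 psu (deep − shallow).
Δρ/ρ₀ = −αΔT + βΔS = 3.72 × 10⁻⁴ − 8.20 × 10⁻⁶ = 3.638 × 10⁻⁴, so Δρ ≈ 0.3725 kg m⁻³.
N² = (g/ρ₀)·Δρ/Δz = g·(Δρ/ρ₀)/Δz = 9.8 × 3.638 × 10⁻⁴ / 67 = 5.3213 × 10⁻⁵ s⁻².
N = √(5.3213 × 10⁻⁵) = 7.2947 × 10⁻³ rad s⁻¹ → T = 2π/N = 861.34 s = 14.356 min ≈ 14.4 min.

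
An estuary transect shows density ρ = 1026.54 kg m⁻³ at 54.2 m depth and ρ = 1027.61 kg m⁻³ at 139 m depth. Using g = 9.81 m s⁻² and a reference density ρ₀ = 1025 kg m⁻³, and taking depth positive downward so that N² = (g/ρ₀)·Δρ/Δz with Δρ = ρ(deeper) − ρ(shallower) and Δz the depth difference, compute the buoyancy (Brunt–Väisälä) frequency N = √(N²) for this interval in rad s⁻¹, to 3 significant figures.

0.0110 rad s⁻¹

Δρ = 1027.61 − 1026.54 = 1.07 kg m⁻³ over Δz = 139 − 54.2 = 84.8 m.
N² = (9.81/1025) × (1.07/84.8) = 1.2076 × 10⁻⁴ s⁻².
N = √(1.2076 × 10⁻⁴) = 0.010989 rad s⁻¹ ≈ 0.0110 rad s⁻¹.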